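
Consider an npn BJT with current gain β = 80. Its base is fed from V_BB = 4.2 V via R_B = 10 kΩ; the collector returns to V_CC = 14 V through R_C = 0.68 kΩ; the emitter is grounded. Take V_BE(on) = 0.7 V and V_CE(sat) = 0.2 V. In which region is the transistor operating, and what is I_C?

saturation; I_C ≈ 20 mA

Assume active: I_B = (4.2 − 0.7)/10 = 0.35 mA, giving I_C = β·I_B = 28 mA.
But then V_CE = 14 − 28×0.68 = -5.04 V < V_CE(sat) = 0.2 V — impossible in the active region.
So the transistor is saturated. With V_CE = 0.2 V, I_C = (V_CC − 0.2)/R_C = 13.8/0.68 = 20.3 mA.
Check: β·I_B = 28 mA > I_C = 20.3 mA, confirming saturation.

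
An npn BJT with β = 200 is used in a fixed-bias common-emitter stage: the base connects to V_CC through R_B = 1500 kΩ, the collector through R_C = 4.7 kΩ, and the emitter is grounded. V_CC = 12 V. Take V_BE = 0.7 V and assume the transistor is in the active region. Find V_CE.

V_CE ≈ 4.9 V

Base loop: V_CC = I_B·R_B + V_BE, so I_B = (12 − 0.7)/1500 kΩ = 0.00753 mA.
In the active region I_C = β·I_B = 200 × 0.00753 = 1.51 mA.
Collector loop: V_CE = V_CC − I_C·R_C = 12 − 1.51×4.7 = 4.92 V.
Since V_CE = 4.92 V > V_CE(sat) ≈ 0.2 V, the transistor is in the active region as assumed.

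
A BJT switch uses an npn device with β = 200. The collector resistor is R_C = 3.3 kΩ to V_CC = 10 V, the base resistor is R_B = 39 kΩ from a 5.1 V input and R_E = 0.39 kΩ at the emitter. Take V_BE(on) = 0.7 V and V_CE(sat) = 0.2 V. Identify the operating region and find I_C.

saturation; I_C ≈ 2.6 mA

Assume active: I_B = (5.1 − 0.7)/(39 + 201×0.39) = 0.0375 mA, I_C = β·I_B = 7.5 mA.
Then V_CE = 10 − 7.5×3.3 − 7.53×0.39 = -17.7 V < 0.2 V — the active assumption fails.
Re-solve with V_CE = 0.2 V. KCL at the emitter: V_E/R_E = (V_BB−0.7−V_E)/R_B + (V_CC−0.2−V_E)/R_C, giving V_E = 1.07 V.
I_C = (V_CC − 0.2 − V_E)/R_C = (9.8 − 1.07)/3.3 = 2.65 mA.
Check: I_B = (4.4 − 1.07)/39 = 0.0855 mA, and β·I_B = 17.1 mA > I_C, confirming saturation.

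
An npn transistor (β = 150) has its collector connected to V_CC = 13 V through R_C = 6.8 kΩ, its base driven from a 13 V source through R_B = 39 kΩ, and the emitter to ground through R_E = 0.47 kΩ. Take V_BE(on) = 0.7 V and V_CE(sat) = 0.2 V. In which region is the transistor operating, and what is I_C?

saturation; I_C ≈ 1.7 mA

Assume active: I_B = (13 − 0.7)/(39 + 151×0.47) = 0.112 mA, I_C = β·I_B = 16.8 mA.
Then V_CE = 13 − 16.8×6.8 − 16.9×0.47 = -109 V < 0.2 V — the active assumption fails.
Re-solve with V_CE = 0.2 V. KCL at the emitter: V_E/R_E = (V_BB−0.7−V_E)/R_B + (V_CC−0.2−V_E)/R_C, giving V_E = 0.955 V.
I_C = (V_CC − 0.2 − V_E)/R_C = (12.8 − 0.955)/6.8 = 1.74 mA.
Check: I_B = (12.3 − 0.955)/39 = 0.291 mA, and β·I_B = 43.6 mA > I_C, confirming saturation.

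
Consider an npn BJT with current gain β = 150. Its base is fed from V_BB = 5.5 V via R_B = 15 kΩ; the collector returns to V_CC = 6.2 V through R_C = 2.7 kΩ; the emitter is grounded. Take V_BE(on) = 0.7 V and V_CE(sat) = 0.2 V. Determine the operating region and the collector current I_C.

saturation; I_C ≈ 2.2 mA

Assume active: I_B = (5.5 − 0.7)/15 = 0.32 mA, giving I_C = β·I_B = 48 mA.
But then V_CE = 6.2 − 48×2.7 = -123 V < V_CE(sat) = 0.2 V — impossible in the active region.
So the transistor is saturated. With V_CE = 0.2 V, I_C = (V_CC − 0.2)/R_C = 6/2.7 = 2.22 mA.
Check: β·I_B = 48 mA > I_C = 2.22 mA, confirming saturation.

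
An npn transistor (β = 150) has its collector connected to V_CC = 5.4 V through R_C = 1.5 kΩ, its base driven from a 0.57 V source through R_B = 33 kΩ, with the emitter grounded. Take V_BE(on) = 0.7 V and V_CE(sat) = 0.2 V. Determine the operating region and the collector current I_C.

cutoff; I_C ≈ 0

V_BB = 0.57 V ≤ V_BE(on) = 0.7 V, so the base-emitter junction is not forward biased.
The transistor is in cutoff: I_B = I_C = 0.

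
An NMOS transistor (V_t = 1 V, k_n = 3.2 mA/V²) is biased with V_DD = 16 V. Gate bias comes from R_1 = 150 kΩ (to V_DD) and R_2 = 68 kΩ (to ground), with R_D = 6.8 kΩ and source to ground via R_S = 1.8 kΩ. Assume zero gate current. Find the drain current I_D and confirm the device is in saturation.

I_D ≈ 1.7 mA

V_G = V_DD·R_2/(R_1+R_2) = 16×68/218 = 4.99 V.
Assume saturation: I_D = (k_n/2)(V_GS − V_t)² with V_GS = V_G − I_D·R_S = 4.99 − 1.8·I_D.
Substituting gives 5.18·I_D² − 24·I_D + 25.5 = 0, with roots I_D = 1.65 or 2.97 mA.
The root I_D = 2.97 mA gives V_GS = -0.364 V ≤ V_t, so take I_D = 1.65 mA.
Then V_GS = 2.02 V and V_DS = V_DD − I_D(R_D+R_S) = 16 − 1.65×8.6 = 1.79 V.
Saturation requires V_DS ≥ V_GS − V_t = 1.02 V; 1.79 ≥ 1.02 ✓.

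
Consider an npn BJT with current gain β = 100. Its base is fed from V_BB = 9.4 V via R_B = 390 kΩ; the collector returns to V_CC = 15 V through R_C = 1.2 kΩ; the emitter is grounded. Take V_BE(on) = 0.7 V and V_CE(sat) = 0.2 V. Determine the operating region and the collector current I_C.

Assume active. Base-emitter loop: I_B = (V_BB − V_BE)/R_B = (9.4 − 0.7)/390 = 0.0223 mA.
I_C = β·I_B = 100×0.0223 = 2.23 mA.
V_CE = V_CC − I_C·R_C = 15 − 2.23×1.2 = 12.3 V > V_CE(sat), so the active-region assumption holds.

active; I_C ≈ 2.2 mA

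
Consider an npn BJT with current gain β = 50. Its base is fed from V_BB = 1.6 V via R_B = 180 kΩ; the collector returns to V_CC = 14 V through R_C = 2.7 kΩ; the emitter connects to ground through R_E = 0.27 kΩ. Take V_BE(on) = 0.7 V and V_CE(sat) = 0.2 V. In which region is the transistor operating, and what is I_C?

active; I_C ≈ 0.23 mA

Assume active. Base-emitter loop: I_B = (V_BB − V_BE)/(R_B + (β+1)R_E) = (1.6 − 0.7)/(180 + 51×0.27) = 0.00464 mA.
I_C = β·I_B = 50×0.00464 = 0.232 mA.
V_CE = V_CC − I_C·R_C − I_E·R_E = 14 − 0.232×2.7 − 0.237×0.27 = 13.3 V > V_CE(sat), so the active-region assumption holds.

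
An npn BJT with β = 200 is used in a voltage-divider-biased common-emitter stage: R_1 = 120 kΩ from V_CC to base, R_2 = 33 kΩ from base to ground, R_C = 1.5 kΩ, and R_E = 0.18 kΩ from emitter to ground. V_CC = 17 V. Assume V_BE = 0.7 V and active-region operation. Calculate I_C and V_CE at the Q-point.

I_C ≈ 9.6 mA, V_CE ≈ 0.93 V

Thevenize the base divider: V_Th = V_CC·R_2/(R_1+R_2) = 17×33/153 = 3.67 V, R_Th = R_1‖R_2 = 25.9 kΩ.
Base-emitter loop: V_Th = I_B·R_Th + V_BE + (β+1)I_B·R_E, so I_B = (3.67 − 0.7) / (25.9 + 201×0.18) = 0.0478 mA.
I_C = β·I_B = 200×0.0478 = 9.56 mA, and I_E = (β+1)I_B = 9.61 mA.
V_CE = V_CC − I_C·R_C − I_E·R_E = 17 − 9.56×1.5 − 9.61×0.18 = 0.93 V.
V_CE = 0.93 V > 0.2 V confirms active-region operation.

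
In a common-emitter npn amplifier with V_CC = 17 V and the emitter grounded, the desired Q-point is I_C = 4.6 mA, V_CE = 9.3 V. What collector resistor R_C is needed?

Collector loop: V_CC = I_C·R_C + V_CE.
R_C = (V_CC − V_CE)/I_C = (17 − 9.3)/4.6 = 1.67 kΩ.

R_C ≈ 1.7 kΩ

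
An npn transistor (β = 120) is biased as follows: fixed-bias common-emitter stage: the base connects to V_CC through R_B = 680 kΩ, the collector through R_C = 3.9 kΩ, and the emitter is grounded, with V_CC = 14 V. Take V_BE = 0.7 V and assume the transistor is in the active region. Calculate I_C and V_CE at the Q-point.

I_C ≈ 2.3 mA, V_CE ≈ 4.8 V

Base loop: V_CC = I_B·R_B + V_BE, so I_B = (14 − 0.7)/680 kΩ = 0.0196 mA.
In the active region I_C = β·I_B = 120 × 0.0196 = 2.35 mA.
Collector loop: V_CE = V_CC − I_C·R_C = 14 − 2.35×3.9 = 4.85 V.
Since V_CE = 4.85 V > V_CE(sat) ≈ 0.2 V, the transistor is in the active region as assumed.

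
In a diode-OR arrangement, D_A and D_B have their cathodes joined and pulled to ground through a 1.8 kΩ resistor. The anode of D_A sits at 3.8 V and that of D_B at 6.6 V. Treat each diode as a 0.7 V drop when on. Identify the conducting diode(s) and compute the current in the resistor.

Only D_B conducts; I_R ≈ 3.3 mA

Assume both conduct. Then node N would need to be at both 3.8−0.7 = 3.1 V and 6.6−0.7 = 5.9 V, which is impossible.
Assume only D_B conducts: V_N = 6.6 − 0.7 = 5.9 V, so I_R = 5.9/1.8 = 3.28 mA.
Check D_A: its anode-to-cathode voltage is 3.8 − 5.9 = -2.1 V < 0.7 V, so it is off. The assumption is consistent.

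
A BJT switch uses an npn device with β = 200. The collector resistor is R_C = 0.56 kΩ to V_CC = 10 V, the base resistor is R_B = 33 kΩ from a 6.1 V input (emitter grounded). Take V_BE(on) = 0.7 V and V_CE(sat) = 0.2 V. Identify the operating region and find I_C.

saturation; I_C ≈ 18 mA

Assume active: I_B = (6.1 − 0.7)/33 = 0.164 mA, giving I_C = β·I_B = 32.7 mA.
But then V_CE = 10 − 32.7×0.56 = -8.33 V < V_CE(sat) = 0.2 V — impossible in the active region.
So the transistor is saturated. With V_CE = 0.2 V, I_C = (V_CC − 0.2)/R_C = 9.8/0.56 = 17.5 mA.
Check: β·I_B = 32.7 mA > I_C = 17.5 mA, confirming saturation.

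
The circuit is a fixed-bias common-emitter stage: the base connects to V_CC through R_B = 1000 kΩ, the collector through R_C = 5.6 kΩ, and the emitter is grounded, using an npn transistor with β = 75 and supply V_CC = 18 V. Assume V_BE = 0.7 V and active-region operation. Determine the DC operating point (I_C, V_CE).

I_C ≈ 1.3 mA, V_CE ≈ 11 V

Base loop: V_CC = I_B·R_B + V_BE, so I_B = (18 − 0.7)/1000 kΩ = 0.0173 mA.
In the active region I_C = β·I_B = 75 × 0.0173 = 1.3 mA.
Collector loop: V_CE = V_CC − I_C·R_C = 18 − 1.3×5.6 = 10.7 V.
Since V_CE = 10.7 V > V_CE(sat) ≈ 0.2 V, the transistor is in the active region as assumed.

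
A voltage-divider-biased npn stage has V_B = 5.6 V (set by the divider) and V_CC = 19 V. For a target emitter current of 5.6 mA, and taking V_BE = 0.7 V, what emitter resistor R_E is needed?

V_E = V_B − V_BE = 5.6 − 0.7 = 4.9 V.
R_E = V_E / I_E = 4.9 / 5.6 = 0.875 kΩ.

R_E ≈ 0.88 kΩ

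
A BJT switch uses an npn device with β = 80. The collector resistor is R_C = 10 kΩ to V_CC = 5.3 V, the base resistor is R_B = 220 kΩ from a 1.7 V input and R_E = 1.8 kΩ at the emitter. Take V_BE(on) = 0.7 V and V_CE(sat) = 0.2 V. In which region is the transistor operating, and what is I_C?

active; I_C ≈ 0.22 mA

Assume active. Base-emitter loop: I_B = (V_BB − V_BE)/(R_B + (β+1)R_E) = (1.7 − 0.7)/(220 + 81×1.8) = 0.00273 mA.
I_C = β·I_B = 80×0.00273 = 0.219 mA.
V_CE = V_CC − I_C·R_C − I_E·R_E = 5.3 − 0.219×10 − 0.221×1.8 = 2.71 V > V_CE(sat), so the active-region assumption holds.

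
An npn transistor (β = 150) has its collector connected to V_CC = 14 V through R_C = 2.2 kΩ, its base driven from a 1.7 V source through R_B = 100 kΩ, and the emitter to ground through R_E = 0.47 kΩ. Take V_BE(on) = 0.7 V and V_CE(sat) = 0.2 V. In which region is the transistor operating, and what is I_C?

Assume active. Base-emitter loop: I_B = (V_BB − V_BE)/(R_B + (β+1)R_E) = (1.7 − 0.7)/(100 + 151×0.47) = 0.00585 mA.
I_C = β·I_B = 150×0.00585 = 0.877 mA.
V_CE = V_CC − I_C·R_C − I_E·R_E = 14 − 0.877×2.2 − 0.883×0.47 = 11.7 V > V_CE(sat), so the active-region assumption holds.

active; I_C ≈ 0.88 mA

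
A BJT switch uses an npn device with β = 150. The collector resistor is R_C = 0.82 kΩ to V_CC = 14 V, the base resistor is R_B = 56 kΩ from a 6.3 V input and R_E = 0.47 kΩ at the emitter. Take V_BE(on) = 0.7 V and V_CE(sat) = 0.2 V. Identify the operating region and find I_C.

Assume active. Base-emitter loop: I_B = (V_BB − V_BE)/(R_B + (β+1)R_E) = (6.3 − 0.7)/(56 + 151×0.47) = 0.0441 mA.
I_C = β·I_B = 150×0.0441 = 6.62 mA.
V_CE = V_CC − I_C·R_C − I_E·R_E = 14 − 6.62×0.82 − 6.66×0.47 = 5.44 V > V_CE(sat), so the active-region assumption holds.

active; I_C ≈ 6.6 mA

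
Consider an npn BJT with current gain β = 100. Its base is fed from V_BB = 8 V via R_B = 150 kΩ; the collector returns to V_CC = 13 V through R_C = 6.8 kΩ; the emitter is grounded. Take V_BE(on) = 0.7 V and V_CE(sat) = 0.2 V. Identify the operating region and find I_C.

saturation; I_C ≈ 1.9 mA

Assume active: I_B = (8 − 0.7)/150 = 0.0487 mA, giving I_C = β·I_B = 4.87 mA.
But then V_CE = 13 − 4.87×6.8 = -20.1 V < V_CE(sat) = 0.2 V — impossible in the active region.
So the transistor is saturated. With V_CE = 0.2 V, I_C = (V_CC − 0.2)/R_C = 12.8/6.8 = 1.88 mA.
Check: β·I_B = 4.87 mA > I_C = 1.88 mA, confirming saturation.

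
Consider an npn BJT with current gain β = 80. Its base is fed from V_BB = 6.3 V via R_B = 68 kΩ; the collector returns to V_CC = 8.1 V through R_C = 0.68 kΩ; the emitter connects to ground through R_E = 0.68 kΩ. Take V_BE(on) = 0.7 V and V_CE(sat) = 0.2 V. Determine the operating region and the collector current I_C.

Assume active. Base-emitter loop: I_B = (V_BB − V_BE)/(R_B + (β+1)R_E) = (6.3 − 0.7)/(68 + 81×0.68) = 0.0455 mA.
I_C = β·I_B = 80×0.0455 = 3.64 mA.
V_CE = V_CC − I_C·R_C − I_E·R_E = 8.1 − 3.64×0.68 − 3.69×0.68 = 3.12 V > V_CE(sat), so the active-region assumption holds.

active; I_C ≈ 3.6 mA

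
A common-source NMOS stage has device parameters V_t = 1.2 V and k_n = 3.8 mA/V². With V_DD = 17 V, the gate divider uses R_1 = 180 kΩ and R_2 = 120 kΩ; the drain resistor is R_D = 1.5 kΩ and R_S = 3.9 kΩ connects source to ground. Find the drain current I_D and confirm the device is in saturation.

V_G = V_DD·R_2/(R_1+R_2) = 17×120/300 = 6.8 V.
Assume saturation: I_D = (k_n/2)(V_GS − V_t)² with V_GS = V_G − I_D·R_S = 6.8 − 3.9·I_D.
Substituting gives 28.9·I_D² − 84·I_D + 59.6 = 0, with roots I_D = 1.23 or 1.68 mA.
The root I_D = 1.68 mA gives V_GS = 0.261 V ≤ V_t, so take I_D = 1.23 mA.
Then V_GS = 2 V and V_DS = V_DD − I_D(R_D+R_S) = 17 − 1.23×5.4 = 10.4 V.
Saturation requires V_DS ≥ V_GS − V_t = 0.804 V; 10.4 ≥ 0.804 ✓.

I_D ≈ 1.2 mA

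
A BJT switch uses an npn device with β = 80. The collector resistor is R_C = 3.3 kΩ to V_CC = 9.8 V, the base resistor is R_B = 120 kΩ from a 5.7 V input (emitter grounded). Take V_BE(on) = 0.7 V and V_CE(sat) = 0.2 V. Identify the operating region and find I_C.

saturation; I_C ≈ 2.9 mA

Assume active: I_B = (5.7 − 0.7)/120 = 0.0417 mA, giving I_C = β·I_B = 3.33 mA.
But then V_CE = 9.8 − 3.33×3.3 = -1.2 V < V_CE(sat) = 0.2 V — impossible in the active region.
So the transistor is saturated. With V_CE = 0.2 V, I_C = (V_CC − 0.2)/R_C = 9.6/3.3 = 2.91 mA.
Check: β·I_B = 3.33 mA > I_C = 2.91 mA, confirming saturation.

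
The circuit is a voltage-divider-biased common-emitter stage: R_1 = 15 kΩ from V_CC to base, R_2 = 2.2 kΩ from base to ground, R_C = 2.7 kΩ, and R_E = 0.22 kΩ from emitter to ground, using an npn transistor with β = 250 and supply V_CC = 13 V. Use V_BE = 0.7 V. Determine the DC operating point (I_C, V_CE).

I_C ≈ 4.2 mA, V_CE ≈ 0.7 V

Thevenize the base divider: V_Th = V_CC·R_2/(R_1+R_2) = 13×2.2/17.2 = 1.66 V, R_Th = R_1‖R_2 = 1.92 kΩ.
Base-emitter loop: V_Th = I_B·R_Th + V_BE + (β+1)I_B·R_E, so I_B = (1.66 − 0.7) / (1.92 + 251×0.22) = 0.0169 mA.
I_C = β·I_B = 250×0.0169 = 4.21 mA, and I_E = (β+1)I_B = 4.23 mA.
V_CE = V_CC − I_C·R_C − I_E·R_E = 13 − 4.21×2.7 − 4.23×0.22 = 0.696 V.
V_CE = 0.696 V > 0.2 V confirms active-region operation.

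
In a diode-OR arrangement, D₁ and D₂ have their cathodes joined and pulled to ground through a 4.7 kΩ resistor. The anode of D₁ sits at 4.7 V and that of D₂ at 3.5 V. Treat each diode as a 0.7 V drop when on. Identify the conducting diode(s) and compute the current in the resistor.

Only D₁ conducts; I_R ≈ 0.85 mA

Assume both conduct. Then node N would need to be at both 4.7−0.7 = 4 V and 3.5−0.7 = 2.8 V, which is impossible.
Assume only D₁ conducts: V_N = 4.7 − 0.7 = 4 V, so I_R = 4/4.7 = 0.851 mA.
Check D₂: its anode-to-cathode voltage is 3.5 − 4 = -0.5 V < 0.7 V, so it is off. The assumption is consistent.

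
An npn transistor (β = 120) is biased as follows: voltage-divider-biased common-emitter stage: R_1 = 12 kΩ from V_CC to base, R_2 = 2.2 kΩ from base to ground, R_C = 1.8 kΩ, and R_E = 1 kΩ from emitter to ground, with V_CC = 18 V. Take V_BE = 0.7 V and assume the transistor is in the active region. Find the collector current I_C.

Thevenize the base divider: V_Th = V_CC·R_2/(R_1+R_2) = 18×2.2/14.2 = 2.79 V, R_Th = R_1‖R_2 = 1.86 kΩ.
Base-emitter loop: V_Th = I_B·R_Th + V_BE + (β+1)I_B·R_E, so I_B = (2.79 − 0.7) / (1.86 + 121×1) = 0.017 mA.
I_C = β·I_B = 120×0.017 = 2.04 mA, and I_E = (β+1)I_B = 2.06 mA.
V_CE = V_CC − I_C·R_C − I_E·R_E = 18 − 2.04×1.8 − 2.06×1 = 12.3 V.
V_CE = 12.3 V > 0.2 V confirms active-region operation.

I_C ≈ 2 mA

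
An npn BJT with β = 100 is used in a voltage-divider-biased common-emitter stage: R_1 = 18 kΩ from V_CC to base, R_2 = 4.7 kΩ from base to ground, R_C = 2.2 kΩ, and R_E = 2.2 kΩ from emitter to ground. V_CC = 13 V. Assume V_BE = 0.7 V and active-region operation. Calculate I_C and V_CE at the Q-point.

I_C ≈ 0.88 mA, V_CE ≈ 9.1 V

Thevenize the base divider: V_Th = V_CC·R_2/(R_1+R_2) = 13×4.7/22.7 = 2.69 V, R_Th = R_1‖R_2 = 3.73 kΩ.
Base-emitter loop: V_Th = I_B·R_Th + V_BE + (β+1)I_B·R_E, so I_B = (2.69 − 0.7) / (3.73 + 101×2.2) = 0.00882 mA.
I_C = β·I_B = 100×0.00882 = 0.882 mA, and I_E = (β+1)I_B = 0.89 mA.
V_CE = V_CC − I_C·R_C − I_E·R_E = 13 − 0.882×2.2 − 0.89×2.2 = 9.1 V.
V_CE = 9.1 V > 0.2 V confirms active-region operation.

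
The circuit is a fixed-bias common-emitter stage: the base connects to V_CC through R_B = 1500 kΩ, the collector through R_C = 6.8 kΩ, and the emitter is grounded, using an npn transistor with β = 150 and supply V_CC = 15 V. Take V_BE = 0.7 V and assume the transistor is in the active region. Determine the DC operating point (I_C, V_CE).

Base loop: V_CC = I_B·R_B + V_BE, so I_B = (15 − 0.7)/1500 kΩ = 0.00953 mA.
In the active region I_C = β·I_B = 150 × 0.00953 = 1.43 mA.
Collector loop: V_CE = V_CC − I_C·R_C = 15 − 1.43×6.8 = 5.28 V.
Since V_CE = 5.28 V > V_CE(sat) ≈ 0.2 V, the transistor is in the active region as assumed.

I_C ≈ 1.4 mA, V_CE ≈ 5.3 V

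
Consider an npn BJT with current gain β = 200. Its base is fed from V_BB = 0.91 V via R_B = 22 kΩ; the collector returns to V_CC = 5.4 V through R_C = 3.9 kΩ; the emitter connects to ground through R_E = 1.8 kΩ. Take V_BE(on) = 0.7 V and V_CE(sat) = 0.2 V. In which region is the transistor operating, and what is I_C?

Assume active. Base-emitter loop: I_B = (V_BB − V_BE)/(R_B + (β+1)R_E) = (0.91 − 0.7)/(22 + 201×1.8) = 0.000547 mA.
I_C = β·I_B = 200×0.000547 = 0.109 mA.
V_CE = V_CC − I_C·R_C − I_E·R_E = 5.4 − 0.109×3.9 − 0.11×1.8 = 4.78 V > V_CE(sat), so the active-region assumption holds.

active; I_C ≈ 0.11 mA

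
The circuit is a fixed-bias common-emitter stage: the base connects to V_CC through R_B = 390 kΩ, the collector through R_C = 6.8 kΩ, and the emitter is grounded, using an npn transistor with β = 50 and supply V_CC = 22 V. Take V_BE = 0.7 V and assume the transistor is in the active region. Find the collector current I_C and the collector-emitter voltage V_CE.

I_C ≈ 2.7 mA, V_CE ≈ 3.4 V

Base loop: V_CC = I_B·R_B + V_BE, so I_B = (22 − 0.7)/390 kΩ = 0.0546 mA.
In the active region I_C = β·I_B = 50 × 0.0546 = 2.73 mA.
Collector loop: V_CE = V_CC − I_C·R_C = 22 − 2.73×6.8 = 3.43 V.
Since V_CE = 3.43 V > V_CE(sat) ≈ 0.2 V, the transistor is in the active region as assumed.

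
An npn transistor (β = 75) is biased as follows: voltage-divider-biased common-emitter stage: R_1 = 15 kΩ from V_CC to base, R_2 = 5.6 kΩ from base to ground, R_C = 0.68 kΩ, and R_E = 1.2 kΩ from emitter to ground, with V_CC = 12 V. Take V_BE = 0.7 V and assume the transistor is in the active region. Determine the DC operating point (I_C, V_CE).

I_C ≈ 2 mA, V_CE ≈ 8.2 V

Thevenize the base divider: V_Th = V_CC·R_2/(R_1+R_2) = 12×5.6/20.6 = 3.26 V, R_Th = R_1‖R_2 = 4.08 kΩ.
Base-emitter loop: V_Th = I_B·R_Th + V_BE + (β+1)I_B·R_E, so I_B = (3.26 − 0.7) / (4.08 + 76×1.2) = 0.0269 mA.
I_C = β·I_B = 75×0.0269 = 2.02 mA, and I_E = (β+1)I_B = 2.04 mA.
V_CE = V_CC − I_C·R_C − I_E·R_E = 12 − 2.02×0.68 − 2.04×1.2 = 8.18 V.
V_CE = 8.18 V > 0.2 V confirms active-region operation.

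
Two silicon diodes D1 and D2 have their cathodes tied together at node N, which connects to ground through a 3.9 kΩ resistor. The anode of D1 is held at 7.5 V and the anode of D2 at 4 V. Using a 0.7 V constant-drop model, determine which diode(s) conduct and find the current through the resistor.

Only D1 conducts; I_R ≈ 1.7 mA

Assume both conduct. Then node N would need to be at both 7.5−0.7 = 6.8 V and 4−0.7 = 3.3 V, which is impossible.
Assume only D1 conducts: V_N = 7.5 − 0.7 = 6.8 V, so I_R = 6.8/3.9 = 1.74 mA.
Check D2: its anode-to-cathode voltage is 4 − 6.8 = -2.8 V < 0.7 V, so it is off. The assumption is consistent.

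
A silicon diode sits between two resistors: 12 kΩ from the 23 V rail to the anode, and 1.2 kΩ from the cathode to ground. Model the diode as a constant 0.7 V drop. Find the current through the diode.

I ≈ 1.7 mA

The two resistors are in series with the diode, so KVL gives 23 = I·12 + 0.7 + I·1.2.
I = (23 − 0.7) / (12 + 1.2) kΩ = 22.3 / 13.2 = 1.69 mA.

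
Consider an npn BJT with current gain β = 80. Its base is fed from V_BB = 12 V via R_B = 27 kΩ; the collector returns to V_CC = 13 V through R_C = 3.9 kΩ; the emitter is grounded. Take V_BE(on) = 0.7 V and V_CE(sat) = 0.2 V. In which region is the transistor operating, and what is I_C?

saturation; I_C ≈ 3.3 mA

Assume active: I_B = (12 − 0.7)/27 = 0.419 mA, giving I_C = β·I_B = 33.5 mA.
But then V_CE = 13 − 33.5×3.9 = -118 V < V_CE(sat) = 0.2 V — impossible in the active region.
So the transistor is saturated. With V_CE = 0.2 V, I_C = (V_CC − 0.2)/R_C = 12.8/3.9 = 3.28 mA.
Check: β·I_B = 33.5 mA > I_C = 3.28 mA, confirming saturation.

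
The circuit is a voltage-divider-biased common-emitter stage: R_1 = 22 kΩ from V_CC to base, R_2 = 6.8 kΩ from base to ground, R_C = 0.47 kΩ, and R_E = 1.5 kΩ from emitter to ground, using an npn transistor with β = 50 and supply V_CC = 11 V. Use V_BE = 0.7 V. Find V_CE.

Thevenize the base divider: V_Th = V_CC·R_2/(R_1+R_2) = 11×6.8/28.8 = 2.6 V, R_Th = R_1‖R_2 = 5.19 kΩ.
Base-emitter loop: V_Th = I_B·R_Th + V_BE + (β+1)I_B·R_E, so I_B = (2.6 − 0.7) / (5.19 + 51×1.5) = 0.0232 mA.
I_C = β·I_B = 50×0.0232 = 1.16 mA, and I_E = (β+1)I_B = 1.18 mA.
V_CE = V_CC − I_C·R_C − I_E·R_E = 11 − 1.16×0.47 − 1.18×1.5 = 8.68 V.
V_CE = 8.68 V > 0.2 V confirms active-region operation.

V_CE ≈ 8.7 V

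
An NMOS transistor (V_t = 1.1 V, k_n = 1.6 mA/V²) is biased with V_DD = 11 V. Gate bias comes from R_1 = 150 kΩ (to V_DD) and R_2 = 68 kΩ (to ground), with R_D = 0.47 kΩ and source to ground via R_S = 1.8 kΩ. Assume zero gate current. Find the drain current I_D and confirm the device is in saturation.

V_G = V_DD·R_2/(R_1+R_2) = 11×68/218 = 3.43 V.
Assume saturation: I_D = (k_n/2)(V_GS − V_t)² with V_GS = V_G − I_D·R_S = 3.43 − 1.8·I_D.
Substituting gives 2.59·I_D² − 7.71·I_D + 4.35 = 0, with roots I_D = 0.755 or 2.22 mA.
The root I_D = 2.22 mA gives V_GS = -0.566 V ≤ V_t, so take I_D = 0.755 mA.
Then V_GS = 2.07 V and V_DS = V_DD − I_D(R_D+R_S) = 11 − 0.755×2.27 = 9.29 V.
Saturation requires V_DS ≥ V_GS − V_t = 0.972 V; 9.29 ≥ 0.972 ✓.

I_D ≈ 0.76 mA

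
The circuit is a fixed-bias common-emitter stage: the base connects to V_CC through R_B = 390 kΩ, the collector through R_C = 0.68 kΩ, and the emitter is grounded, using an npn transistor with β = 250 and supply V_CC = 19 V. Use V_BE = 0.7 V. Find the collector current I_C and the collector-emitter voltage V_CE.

Base loop: V_CC = I_B·R_B + V_BE, so I_B = (19 − 0.7)/390 kΩ = 0.0469 mA.
In the active region I_C = β·I_B = 250 × 0.0469 = 11.7 mA.
Collector loop: V_CE = V_CC − I_C·R_C = 19 − 11.7×0.68 = 11 V.
Since V_CE = 11 V > V_CE(sat) ≈ 0.2 V, the transistor is in the active region as assumed.

I_C ≈ 12 mA, V_CE ≈ 11 V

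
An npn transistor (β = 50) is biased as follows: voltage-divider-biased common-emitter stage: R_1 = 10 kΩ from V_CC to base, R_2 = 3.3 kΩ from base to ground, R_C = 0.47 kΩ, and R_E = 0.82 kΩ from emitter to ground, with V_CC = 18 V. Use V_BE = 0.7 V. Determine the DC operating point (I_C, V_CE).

Thevenize the base divider: V_Th = V_CC·R_2/(R_1+R_2) = 18×3.3/13.3 = 4.47 V, R_Th = R_1‖R_2 = 2.48 kΩ.
Base-emitter loop: V_Th = I_B·R_Th + V_BE + (β+1)I_B·R_E, so I_B = (4.47 − 0.7) / (2.48 + 51×0.82) = 0.085 mA.
I_C = β·I_B = 50×0.085 = 4.25 mA, and I_E = (β+1)I_B = 4.34 mA.
V_CE = V_CC − I_C·R_C − I_E·R_E = 18 − 4.25×0.47 − 4.34×0.82 = 12.4 V.
V_CE = 12.4 V > 0.2 V confirms active-region operation.

I_C ≈ 4.3 mA, V_CE ≈ 12 V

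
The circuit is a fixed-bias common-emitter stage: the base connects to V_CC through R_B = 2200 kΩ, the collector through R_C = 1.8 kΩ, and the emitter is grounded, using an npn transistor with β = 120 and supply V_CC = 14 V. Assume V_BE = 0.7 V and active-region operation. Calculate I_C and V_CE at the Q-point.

I_C ≈ 0.73 mA, V_CE ≈ 13 V

Base loop: V_CC = I_B·R_B + V_BE, so I_B = (14 − 0.7)/2200 kΩ = 0.00605 mA.
In the active region I_C = β·I_B = 120 × 0.00605 = 0.725 mA.
Collector loop: V_CE = V_CC − I_C·R_C = 14 − 0.725×1.8 = 12.7 V.
Since V_CE = 12.7 V > V_CE(sat) ≈ 0.2 V, the transistor is in the active region as assumed.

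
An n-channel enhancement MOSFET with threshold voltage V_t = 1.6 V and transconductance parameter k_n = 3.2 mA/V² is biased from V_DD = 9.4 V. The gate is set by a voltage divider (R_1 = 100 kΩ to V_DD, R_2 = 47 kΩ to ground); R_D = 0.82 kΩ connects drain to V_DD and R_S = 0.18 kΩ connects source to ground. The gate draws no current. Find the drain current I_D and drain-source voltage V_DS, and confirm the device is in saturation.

V_G = V_DD·R_2/(R_1+R_2) = 9.4×47/147 = 3.01 V.
Assume saturation: I_D = (k_n/2)(V_GS − V_t)² with V_GS = V_G − I_D·R_S = 3.01 − 0.18·I_D.
Substituting gives 0.0518·I_D² − 1.81·I_D + 3.16 = 0, with roots I_D = 1.84 or 33.1 mA.
The root I_D = 33.1 mA gives V_GS = -2.95 V ≤ V_t, so take I_D = 1.84 mA.
Then V_GS = 2.67 V and V_DS = V_DD − I_D(R_D+R_S) = 9.4 − 1.84×1 = 7.56 V.
Saturation requires V_DS ≥ V_GS − V_t = 1.07 V; 7.56 ≥ 1.07 ✓.

I_D ≈ 1.8 mA, V_DS ≈ 7.6 V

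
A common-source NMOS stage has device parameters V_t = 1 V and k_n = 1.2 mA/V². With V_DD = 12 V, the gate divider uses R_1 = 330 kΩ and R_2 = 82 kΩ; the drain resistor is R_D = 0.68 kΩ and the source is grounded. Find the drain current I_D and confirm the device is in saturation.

I_D ≈ 1.2 mA

V_G = V_DD·R_2/(R_1+R_2) = 12×82/412 = 2.39 V. With the source grounded, V_GS = V_G = 2.39 V.
Assume saturation: I_D = (k_n/2)(V_GS − V_t)² = (1.2/2)×(2.39 − 1)² = 0.6×1.39² = 1.16 mA.
V_DS = V_DD − I_D·R_D = 12 − 1.16×0.68 = 11.2 V.
Saturation requires V_DS ≥ V_GS − V_t = 1.39 V; 11.2 ≥ 1.39 ✓.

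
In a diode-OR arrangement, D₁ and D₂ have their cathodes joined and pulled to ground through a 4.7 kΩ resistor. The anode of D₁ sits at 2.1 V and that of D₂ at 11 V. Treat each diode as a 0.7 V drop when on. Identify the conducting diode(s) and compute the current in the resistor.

Only D₂ conducts; I_R ≈ 2.2 mA

Assume both conduct. Then node N would need to be at both 2.1−0.7 = 1.4 V and 11−0.7 = 10.3 V, which is impossible.
Assume only D₂ conducts: V_N = 11 − 0.7 = 10.3 V, so I_R = 10.3/4.7 = 2.19 mA.
Check D₁: its anode-to-cathode voltage is 2.1 − 10.3 = -8.2 V < 0.7 V, so it is off. The assumption is consistent.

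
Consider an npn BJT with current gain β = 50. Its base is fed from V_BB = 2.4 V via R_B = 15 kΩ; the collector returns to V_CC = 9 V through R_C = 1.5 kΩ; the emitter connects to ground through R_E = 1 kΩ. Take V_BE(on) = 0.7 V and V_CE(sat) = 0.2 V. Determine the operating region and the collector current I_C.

Assume active. Base-emitter loop: I_B = (V_BB − V_BE)/(R_B + (β+1)R_E) = (2.4 − 0.7)/(15 + 51×1) = 0.0258 mA.
I_C = β·I_B = 50×0.0258 = 1.29 mA.
V_CE = V_CC − I_C·R_C − I_E·R_E = 9 − 1.29×1.5 − 1.31×1 = 5.75 V > V_CE(sat), so the active-region assumption holds.

active; I_C ≈ 1.3 mA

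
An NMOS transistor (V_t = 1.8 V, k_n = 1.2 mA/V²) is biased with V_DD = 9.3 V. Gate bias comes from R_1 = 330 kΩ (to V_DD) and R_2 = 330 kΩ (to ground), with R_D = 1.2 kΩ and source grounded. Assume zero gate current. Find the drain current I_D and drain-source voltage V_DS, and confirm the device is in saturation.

I_D ≈ 4.9 mA, V_DS ≈ 3.5 V

V_G = V_DD·R_2/(R_1+R_2) = 9.3×330/660 = 4.65 V. With the source grounded, V_GS = V_G = 4.65 V.
Assume saturation: I_D = (k_n/2)(V_GS − V_t)² = (1.2/2)×(4.65 − 1.8)² = 0.6×2.85² = 4.87 mA.
V_DS = V_DD − I_D·R_D = 9.3 − 4.87×1.2 = 3.45 V.
Saturation requires V_DS ≥ V_GS − V_t = 2.85 V; 3.45 ≥ 2.85 ✓.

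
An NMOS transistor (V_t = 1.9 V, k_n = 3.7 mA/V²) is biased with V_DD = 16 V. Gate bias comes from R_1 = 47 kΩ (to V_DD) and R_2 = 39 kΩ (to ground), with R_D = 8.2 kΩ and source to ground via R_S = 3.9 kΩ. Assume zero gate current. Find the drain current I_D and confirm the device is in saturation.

I_D ≈ 1.2 mA

V_G = V_DD·R_2/(R_1+R_2) = 16×39/86 = 7.26 V.
Assume saturation: I_D = (k_n/2)(V_GS − V_t)² with V_GS = V_G − I_D·R_S = 7.26 − 3.9·I_D.
Substituting gives 28.1·I_D² − 78.3·I_D + 53.1 = 0, with roots I_D = 1.17 or 1.61 mA.
The root I_D = 1.61 mA gives V_GS = 0.966 V ≤ V_t, so take I_D = 1.17 mA.
Then V_GS = 2.7 V and V_DS = V_DD − I_D(R_D+R_S) = 16 − 1.17×12.1 = 1.85 V.
Saturation requires V_DS ≥ V_GS − V_t = 0.795 V; 1.85 ≥ 0.795 ✓.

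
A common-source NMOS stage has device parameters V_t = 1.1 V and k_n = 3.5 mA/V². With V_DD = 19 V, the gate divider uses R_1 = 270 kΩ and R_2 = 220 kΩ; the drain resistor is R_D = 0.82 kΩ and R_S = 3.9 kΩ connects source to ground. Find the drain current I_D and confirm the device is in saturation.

I_D ≈ 1.7 mA

V_G = V_DD·R_2/(R_1+R_2) = 19×220/490 = 8.53 V.
Assume saturation: I_D = (k_n/2)(V_GS − V_t)² with V_GS = V_G − I_D·R_S = 8.53 − 3.9·I_D.
Substituting gives 26.6·I_D² − 102·I_D + 96.6 = 0, with roots I_D = 1.66 or 2.19 mA.
The root I_D = 2.19 mA gives V_GS = -0.0193 V ≤ V_t, so take I_D = 1.66 mA.
Then V_GS = 2.07 V and V_DS = V_DD − I_D(R_D+R_S) = 19 − 1.66×4.72 = 11.2 V.
Saturation requires V_DS ≥ V_GS − V_t = 0.973 V; 11.2 ≥ 0.973 ✓.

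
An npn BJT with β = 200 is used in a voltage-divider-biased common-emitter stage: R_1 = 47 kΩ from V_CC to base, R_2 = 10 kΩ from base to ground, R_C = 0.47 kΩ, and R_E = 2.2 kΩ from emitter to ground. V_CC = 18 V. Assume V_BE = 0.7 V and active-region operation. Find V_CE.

Thevenize the base divider: V_Th = V_CC·R_2/(R_1+R_2) = 18×10/57 = 3.16 V, R_Th = R_1‖R_2 = 8.25 kΩ.
Base-emitter loop: V_Th = I_B·R_Th + V_BE + (β+1)I_B·R_E, so I_B = (3.16 − 0.7) / (8.25 + 201×2.2) = 0.00546 mA.
I_C = β·I_B = 200×0.00546 = 1.09 mA, and I_E = (β+1)I_B = 1.1 mA.
V_CE = V_CC − I_C·R_C − I_E·R_E = 18 − 1.09×0.47 − 1.1×2.2 = 15.1 V.
V_CE = 15.1 V > 0.2 V confirms active-region operation.

V_CE ≈ 15 V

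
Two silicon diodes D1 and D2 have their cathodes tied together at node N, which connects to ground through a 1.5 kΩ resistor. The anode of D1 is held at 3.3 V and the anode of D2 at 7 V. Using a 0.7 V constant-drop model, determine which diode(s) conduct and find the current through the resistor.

Only D2 conducts; I_R ≈ 4.2 mA

Assume both conduct. Then node N would need to be at both 3.3−0.7 = 2.6 V and 7−0.7 = 6.3 V, which is impossible.
Assume only D2 conducts: V_N = 7 − 0.7 = 6.3 V, so I_R = 6.3/1.5 = 4.2 mA.
Check D1: its anode-to-cathode voltage is 3.3 − 6.3 = -3 V < 0.7 V, so it is off. The assumption is consistent.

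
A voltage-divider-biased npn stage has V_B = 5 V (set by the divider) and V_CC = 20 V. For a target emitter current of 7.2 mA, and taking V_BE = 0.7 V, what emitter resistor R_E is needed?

R_E ≈ 0.6 kΩ

V_E = V_B − V_BE = 5 − 0.7 = 4.3 V.
R_E = V_E / I_E = 4.3 / 7.2 = 0.597 kΩ.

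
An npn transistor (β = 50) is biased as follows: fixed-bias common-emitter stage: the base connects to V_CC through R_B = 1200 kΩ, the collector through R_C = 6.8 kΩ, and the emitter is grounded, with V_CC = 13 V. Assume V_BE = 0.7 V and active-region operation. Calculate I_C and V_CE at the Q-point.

I_C ≈ 0.51 mA, V_CE ≈ 9.5 V

Base loop: V_CC = I_B·R_B + V_BE, so I_B = (13 − 0.7)/1200 kΩ = 0.0103 mA.
In the active region I_C = β·I_B = 50 × 0.0103 = 0.513 mA.
Collector loop: V_CE = V_CC − I_C·R_C = 13 − 0.513×6.8 = 9.52 V.
Since V_CE = 9.52 V > V_CE(sat) ≈ 0.2 V, the transistor is in the active region as assumed.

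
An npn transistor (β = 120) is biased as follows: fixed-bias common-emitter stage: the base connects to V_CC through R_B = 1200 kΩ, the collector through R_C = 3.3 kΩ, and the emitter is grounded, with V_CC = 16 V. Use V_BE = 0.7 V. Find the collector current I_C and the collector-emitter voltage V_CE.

Base loop: V_CC = I_B·R_B + V_BE, so I_B = (16 − 0.7)/1200 kΩ = 0.0128 mA.
In the active region I_C = β·I_B = 120 × 0.0128 = 1.53 mA.
Collector loop: V_CE = V_CC − I_C·R_C = 16 − 1.53×3.3 = 11 V.
Since V_CE = 11 V > V_CE(sat) ≈ 0.2 V, the transistor is in the active region as assumed.

I_C ≈ 1.5 mA, V_CE ≈ 11 V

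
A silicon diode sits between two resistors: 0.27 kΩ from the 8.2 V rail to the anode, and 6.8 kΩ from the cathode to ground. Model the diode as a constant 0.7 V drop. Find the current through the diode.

The two resistors are in series with the diode, so KVL gives 8.2 = I·0.27 + 0.7 + I·6.8.
I = (8.2 − 0.7) / (0.27 + 6.8) kΩ = 7.5 / 7.07 = 1.06 mA.

I ≈ 1.1 mA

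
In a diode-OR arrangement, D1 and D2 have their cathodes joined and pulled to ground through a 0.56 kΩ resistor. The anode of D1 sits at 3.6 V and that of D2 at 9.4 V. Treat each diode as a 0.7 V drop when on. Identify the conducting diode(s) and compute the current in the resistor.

Assume both conduct. Then node N would need to be at both 3.6−0.7 = 2.9 V and 9.4−0.7 = 8.7 V, which is impossible.
Assume only D2 conducts: V_N = 9.4 − 0.7 = 8.7 V, so I_R = 8.7/0.56 = 15.5 mA.
Check D1: its anode-to-cathode voltage is 3.6 − 8.7 = -5.1 V < 0.7 V, so it is off. The assumption is consistent.

Only D2 conducts; I_R ≈ 16 mA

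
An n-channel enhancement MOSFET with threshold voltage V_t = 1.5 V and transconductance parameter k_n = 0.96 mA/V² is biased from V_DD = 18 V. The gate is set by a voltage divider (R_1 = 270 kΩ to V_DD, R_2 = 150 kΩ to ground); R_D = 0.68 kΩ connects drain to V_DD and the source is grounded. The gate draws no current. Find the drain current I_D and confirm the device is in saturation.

I_D ≈ 12 mA

V_G = V_DD·R_2/(R_1+R_2) = 18×150/420 = 6.43 V. With the source grounded, V_GS = V_G = 6.43 V.
Assume saturation: I_D = (k_n/2)(V_GS − V_t)² = (0.96/2)×(6.43 − 1.5)² = 0.48×4.93² = 11.7 mA.
V_DS = V_DD − I_D·R_D = 18 − 11.7×0.68 = 10.1 V.
Saturation requires V_DS ≥ V_GS − V_t = 4.93 V; 10.1 ≥ 4.93 ✓.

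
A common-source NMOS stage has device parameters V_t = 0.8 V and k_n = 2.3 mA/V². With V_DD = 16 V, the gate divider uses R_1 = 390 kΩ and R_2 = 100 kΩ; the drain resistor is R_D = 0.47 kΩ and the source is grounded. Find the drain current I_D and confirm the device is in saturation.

V_G = V_DD·R_2/(R_1+R_2) = 16×100/490 = 3.27 V. With the source grounded, V_GS = V_G = 3.27 V.
Assume saturation: I_D = (k_n/2)(V_GS − V_t)² = (2.3/2)×(3.27 − 0.8)² = 1.15×2.47² = 6.99 mA.
V_DS = V_DD − I_D·R_D = 16 − 6.99×0.47 = 12.7 V.
Saturation requires V_DS ≥ V_GS − V_t = 2.47 V; 12.7 ≥ 2.47 ✓.

I_D ≈ 7 mA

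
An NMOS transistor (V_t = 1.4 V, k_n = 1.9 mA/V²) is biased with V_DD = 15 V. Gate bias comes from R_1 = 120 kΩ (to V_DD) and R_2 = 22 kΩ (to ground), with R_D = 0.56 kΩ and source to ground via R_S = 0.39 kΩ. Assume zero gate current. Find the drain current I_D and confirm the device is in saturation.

V_G = V_DD·R_2/(R_1+R_2) = 15×22/142 = 2.32 V.
Assume saturation: I_D = (k_n/2)(V_GS − V_t)² with V_GS = V_G − I_D·R_S = 2.32 − 0.39·I_D.
Substituting gives 0.144·I_D² − 1.68·I_D + 0.811 = 0, with roots I_D = 0.503 or 11.2 mA.
The root I_D = 11.2 mA gives V_GS = -2.03 V ≤ V_t, so take I_D = 0.503 mA.
Then V_GS = 2.13 V and V_DS = V_DD − I_D(R_D+R_S) = 15 − 0.503×0.95 = 14.5 V.
Saturation requires V_DS ≥ V_GS − V_t = 0.728 V; 14.5 ≥ 0.728 ✓.

I_D ≈ 0.5 mA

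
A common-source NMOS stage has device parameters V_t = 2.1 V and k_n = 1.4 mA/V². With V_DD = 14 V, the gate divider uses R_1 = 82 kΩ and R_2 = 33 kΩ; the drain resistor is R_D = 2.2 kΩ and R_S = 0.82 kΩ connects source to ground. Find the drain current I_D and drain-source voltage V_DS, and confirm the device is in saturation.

V_G = V_DD·R_2/(R_1+R_2) = 14×33/115 = 4.02 V.
Assume saturation: I_D = (k_n/2)(V_GS − V_t)² with V_GS = V_G − I_D·R_S = 4.02 − 0.82·I_D.
Substituting gives 0.471·I_D² − 3.2·I_D + 2.57 = 0, with roots I_D = 0.931 or 5.87 mA.
The root I_D = 5.87 mA gives V_GS = -0.796 V ≤ V_t, so take I_D = 0.931 mA.
Then V_GS = 3.25 V and V_DS = V_DD − I_D(R_D+R_S) = 14 − 0.931×3.02 = 11.2 V.
Saturation requires V_DS ≥ V_GS − V_t = 1.15 V; 11.2 ≥ 1.15 ✓.

I_D ≈ 0.93 mA, V_DS ≈ 11 V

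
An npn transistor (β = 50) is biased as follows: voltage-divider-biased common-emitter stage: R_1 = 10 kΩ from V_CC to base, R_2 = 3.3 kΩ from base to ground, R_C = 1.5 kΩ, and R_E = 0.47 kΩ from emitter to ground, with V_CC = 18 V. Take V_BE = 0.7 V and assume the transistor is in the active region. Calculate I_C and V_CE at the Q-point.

Thevenize the base divider: V_Th = V_CC·R_2/(R_1+R_2) = 18×3.3/13.3 = 4.47 V, R_Th = R_1‖R_2 = 2.48 kΩ.
Base-emitter loop: V_Th = I_B·R_Th + V_BE + (β+1)I_B·R_E, so I_B = (4.47 − 0.7) / (2.48 + 51×0.47) = 0.142 mA.
I_C = β·I_B = 50×0.142 = 7.12 mA, and I_E = (β+1)I_B = 7.26 mA.
V_CE = V_CC − I_C·R_C − I_E·R_E = 18 − 7.12×1.5 − 7.26×0.47 = 3.91 V.
V_CE = 3.91 V > 0.2 V confirms active-region operation.

I_C ≈ 7.1 mA, V_CE ≈ 3.9 V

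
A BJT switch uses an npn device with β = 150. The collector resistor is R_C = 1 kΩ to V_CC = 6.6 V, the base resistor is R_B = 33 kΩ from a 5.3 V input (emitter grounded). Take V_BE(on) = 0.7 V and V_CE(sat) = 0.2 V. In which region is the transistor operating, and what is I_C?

saturation; I_C ≈ 6.4 mA

Assume active: I_B = (5.3 − 0.7)/33 = 0.139 mA, giving I_C = β·I_B = 20.9 mA.
But then V_CE = 6.6 − 20.9×1 = -14.3 V < V_CE(sat) = 0.2 V — impossible in the active region.
So the transistor is saturated. With V_CE = 0.2 V, I_C = (V_CC − 0.2)/R_C = 6.4/1 = 6.4 mA.
Check: β·I_B = 20.9 mA > I_C = 6.4 mA, confirming saturation.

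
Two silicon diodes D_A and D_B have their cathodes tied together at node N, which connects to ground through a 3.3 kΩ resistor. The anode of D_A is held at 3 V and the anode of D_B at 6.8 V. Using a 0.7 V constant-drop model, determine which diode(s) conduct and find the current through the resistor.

Only D_B conducts; I_R ≈ 1.8 mA

Assume both conduct. Then node N would need to be at both 3−0.7 = 2.3 V and 6.8−0.7 = 6.1 V, which is impossible.
Assume only D_B conducts: V_N = 6.8 − 0.7 = 6.1 V, so I_R = 6.1/3.3 = 1.85 mA.
Check D_A: its anode-to-cathode voltage is 3 − 6.1 = -3.1 V < 0.7 V, so it is off. The assumption is consistent.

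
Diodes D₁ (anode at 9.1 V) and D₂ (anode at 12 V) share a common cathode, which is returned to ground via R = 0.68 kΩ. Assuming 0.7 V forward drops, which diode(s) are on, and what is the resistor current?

Assume both conduct. Then node N would need to be at both 9.1−0.7 = 8.4 V and 12−0.7 = 11.3 V, which is impossible.
Assume only D₂ conducts: V_N = 12 − 0.7 = 11.3 V, so I_R = 11.3/0.68 = 16.6 mA.
Check D₁: its anode-to-cathode voltage is 9.1 − 11.3 = -2.2 V < 0.7 V, so it is off. The assumption is consistent.

Only D₂ conducts; I_R ≈ 17 mA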